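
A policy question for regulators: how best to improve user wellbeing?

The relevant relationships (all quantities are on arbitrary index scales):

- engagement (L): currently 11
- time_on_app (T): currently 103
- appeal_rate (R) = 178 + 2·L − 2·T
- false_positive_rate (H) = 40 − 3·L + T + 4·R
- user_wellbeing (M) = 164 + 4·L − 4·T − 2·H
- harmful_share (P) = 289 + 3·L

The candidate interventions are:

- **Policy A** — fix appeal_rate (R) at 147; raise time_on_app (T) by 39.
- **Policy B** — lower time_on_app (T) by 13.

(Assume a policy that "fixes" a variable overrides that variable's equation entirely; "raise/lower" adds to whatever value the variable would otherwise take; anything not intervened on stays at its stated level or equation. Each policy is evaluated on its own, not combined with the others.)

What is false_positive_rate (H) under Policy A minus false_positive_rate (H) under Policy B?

560

Policy A (R := 147, T + 39):
  L = 11
  T = 103 + 39 = 142
  R = 147
  H = 40 − 3·11 + 142 + 4·147 = 737
Policy B (T − 13):
  L = 11
  T = 103 − 13 = 90
  R = 178 + 2·11 − 2·90 = 20
  H = 40 − 3·11 + 90 + 4·20 = 177
H: 737 − 177 = 560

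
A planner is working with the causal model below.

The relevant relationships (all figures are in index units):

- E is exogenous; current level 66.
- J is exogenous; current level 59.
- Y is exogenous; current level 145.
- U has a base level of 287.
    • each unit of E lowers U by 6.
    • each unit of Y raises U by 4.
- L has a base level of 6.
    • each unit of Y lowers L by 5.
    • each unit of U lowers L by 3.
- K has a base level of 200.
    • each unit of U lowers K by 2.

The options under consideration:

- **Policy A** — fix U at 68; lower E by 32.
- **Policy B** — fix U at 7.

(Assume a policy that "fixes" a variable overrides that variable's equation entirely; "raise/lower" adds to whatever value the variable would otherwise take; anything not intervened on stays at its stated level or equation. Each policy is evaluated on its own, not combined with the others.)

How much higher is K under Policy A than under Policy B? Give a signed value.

-122

Policy A (U := 68, E − 32):
  E = 66 − 32 = 34
  Y = 145
  U = 68
  K = 200 − 2·68 = 64
Policy B (U := 7):
  E = 66
  Y = 145
  U = 7
  K = 200 − 2·7 = 186
K: 64 − 186 = -122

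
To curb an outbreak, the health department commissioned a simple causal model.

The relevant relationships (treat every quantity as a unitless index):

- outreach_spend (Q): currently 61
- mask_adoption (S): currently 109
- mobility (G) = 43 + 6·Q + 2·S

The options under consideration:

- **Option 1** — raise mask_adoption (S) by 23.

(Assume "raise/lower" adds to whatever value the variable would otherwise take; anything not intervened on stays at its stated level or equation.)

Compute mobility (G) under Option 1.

673

Option 1 (S + 23):
  Q = 61
  S = 109 + 23 = 132
  G = 43 + 6·61 + 2·132 = 673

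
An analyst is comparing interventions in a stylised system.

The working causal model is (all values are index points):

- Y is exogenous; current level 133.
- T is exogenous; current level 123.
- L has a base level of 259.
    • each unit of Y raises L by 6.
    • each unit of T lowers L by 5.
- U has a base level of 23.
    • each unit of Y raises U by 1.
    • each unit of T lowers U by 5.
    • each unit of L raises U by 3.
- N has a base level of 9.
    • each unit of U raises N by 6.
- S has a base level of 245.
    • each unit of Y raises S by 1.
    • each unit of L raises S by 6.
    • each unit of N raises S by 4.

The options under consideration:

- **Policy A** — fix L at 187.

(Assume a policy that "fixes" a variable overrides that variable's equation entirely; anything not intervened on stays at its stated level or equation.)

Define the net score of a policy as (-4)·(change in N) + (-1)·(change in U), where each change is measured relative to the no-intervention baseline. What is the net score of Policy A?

Baseline:
  Y = 133
  T = 123
  L = 259 + 6·133 − 5·123 = 442
  U = 23 + 133 − 5·123 + 3·442 = 867
  N = 9 + 6·867 = 5211
Policy A (L := 187):
  Y = 133
  T = 123
  L = 187
  U = 23 + 133 − 5·123 + 3·187 = 102
  N = 9 + 6·102 = 621
ΔN = 621 − 5211 = -4590; ΔU = 102 − 867 = -765
Score = (-4)·(-4590) + (-1)·(-765) = 19125

19125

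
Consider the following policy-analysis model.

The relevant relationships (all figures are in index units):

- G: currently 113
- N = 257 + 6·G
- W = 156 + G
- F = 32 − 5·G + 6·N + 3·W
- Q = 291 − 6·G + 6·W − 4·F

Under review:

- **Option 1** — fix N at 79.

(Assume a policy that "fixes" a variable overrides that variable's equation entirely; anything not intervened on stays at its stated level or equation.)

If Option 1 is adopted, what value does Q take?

-1765

Option 1 (N := 79):
  G = 113
  N = 79
  W = 156 + 113 = 269
  F = 32 − 5·113 + 6·79 + 3·269 = 748
  Q = 291 − 6·113 + 6·269 − 4·748 = -1765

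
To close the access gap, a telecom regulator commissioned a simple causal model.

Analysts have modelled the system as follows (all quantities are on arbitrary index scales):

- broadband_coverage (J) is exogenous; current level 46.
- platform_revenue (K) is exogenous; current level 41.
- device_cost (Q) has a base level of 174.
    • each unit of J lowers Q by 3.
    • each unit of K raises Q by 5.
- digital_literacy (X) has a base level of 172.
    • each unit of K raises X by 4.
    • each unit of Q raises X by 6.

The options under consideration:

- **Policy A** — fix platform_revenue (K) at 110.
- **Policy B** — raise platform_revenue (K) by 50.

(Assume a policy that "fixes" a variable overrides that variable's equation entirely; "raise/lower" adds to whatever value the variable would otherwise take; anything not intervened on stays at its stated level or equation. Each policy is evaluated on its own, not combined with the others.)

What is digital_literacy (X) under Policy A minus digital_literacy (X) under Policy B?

Policy A (K := 110):
  J = 46
  K = 110
  Q = 174 − 3·46 + 5·110 = 586
  X = 172 + 4·110 + 6·586 = 4128
Policy B (K + 50):
  J = 46
  K = 41 + 50 = 91
  Q = 174 − 3·46 + 5·91 = 491
  X = 172 + 4·91 + 6·491 = 3482
X: 4128 − 3482 = 646

646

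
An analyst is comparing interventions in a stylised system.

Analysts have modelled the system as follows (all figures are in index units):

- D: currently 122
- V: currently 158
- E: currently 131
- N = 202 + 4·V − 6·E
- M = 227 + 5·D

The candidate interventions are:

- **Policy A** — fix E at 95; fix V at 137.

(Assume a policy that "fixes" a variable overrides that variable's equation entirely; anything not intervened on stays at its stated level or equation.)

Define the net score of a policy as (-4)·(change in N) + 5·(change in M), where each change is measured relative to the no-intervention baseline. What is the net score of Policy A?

Baseline:
  D = 122
  V = 158
  E = 131
  N = 202 + 4·158 − 6·131 = 48
  M = 227 + 5·122 = 837
Policy A (E := 95, V := 137):
  D = 122
  V = 137
  E = 95
  N = 202 + 4·137 − 6·95 = 180
  M = 227 + 5·122 = 837
ΔN = 180 − 48 = 132; ΔM = 837 − 837 = 0
Score = (-4)·132 + 5·0 = -528

-528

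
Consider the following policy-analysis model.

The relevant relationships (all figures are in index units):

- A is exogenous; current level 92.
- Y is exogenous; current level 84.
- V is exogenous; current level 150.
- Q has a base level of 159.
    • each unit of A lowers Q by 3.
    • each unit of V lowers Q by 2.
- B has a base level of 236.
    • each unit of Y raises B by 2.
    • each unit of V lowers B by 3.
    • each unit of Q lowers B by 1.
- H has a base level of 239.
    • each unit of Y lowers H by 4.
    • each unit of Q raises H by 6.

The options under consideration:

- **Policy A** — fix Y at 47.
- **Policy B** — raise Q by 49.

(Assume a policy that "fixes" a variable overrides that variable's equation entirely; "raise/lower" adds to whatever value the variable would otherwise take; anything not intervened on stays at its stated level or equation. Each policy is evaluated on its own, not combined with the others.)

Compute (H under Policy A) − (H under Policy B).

-146

Policy A (Y := 47):
  A = 92
  Y = 47
  V = 150
  Q = 159 − 3·92 − 2·150 = -417
  H = 239 − 4·47 + 6·(-417) = -2451
Policy B (Q + 49):
  A = 92
  Y = 84
  V = 150
  Q = 159 − 3·92 − 2·150 (+49 from intervention) = -368
  H = 239 − 4·84 + 6·(-368) = -2305
H: -2451 − (-2305) = -146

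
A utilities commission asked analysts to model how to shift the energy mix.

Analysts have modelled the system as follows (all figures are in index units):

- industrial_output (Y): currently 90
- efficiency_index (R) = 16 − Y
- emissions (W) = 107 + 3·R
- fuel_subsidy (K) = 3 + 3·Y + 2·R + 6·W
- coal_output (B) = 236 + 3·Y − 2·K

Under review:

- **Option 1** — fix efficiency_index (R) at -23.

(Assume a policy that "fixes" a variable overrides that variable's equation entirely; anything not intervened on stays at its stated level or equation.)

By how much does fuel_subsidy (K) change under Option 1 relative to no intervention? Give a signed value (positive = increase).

1020

Baseline:
  Y = 90
  R = 16 − 90 = -74
  W = 107 + 3·(-74) = -115
  K = 3 + 3·90 + 2·(-74) + 6·(-115) = -565
Option 1 (R := -23):
  Y = 90
  R = -23
  W = 107 + 3·(-23) = 38
  K = 3 + 3·90 + 2·(-23) + 6·38 = 455
Change in K: 455 − (-565) = 1020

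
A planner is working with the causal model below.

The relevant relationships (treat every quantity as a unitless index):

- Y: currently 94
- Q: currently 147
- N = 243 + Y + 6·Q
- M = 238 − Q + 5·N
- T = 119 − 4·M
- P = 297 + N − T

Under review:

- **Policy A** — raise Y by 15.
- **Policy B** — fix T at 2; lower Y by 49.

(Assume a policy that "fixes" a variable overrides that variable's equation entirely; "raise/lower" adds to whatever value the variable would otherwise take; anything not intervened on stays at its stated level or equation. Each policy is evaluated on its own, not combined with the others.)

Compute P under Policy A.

Policy A (Y + 15):
  Y = 94 + 15 = 109
  Q = 147
  N = 243 + 109 + 6·147 = 1234
  M = 238 − 147 + 5·1234 = 6261
  T = 119 − 4·6261 = -24925
  P = 297 + 1234 − (-24925) = 26456

26456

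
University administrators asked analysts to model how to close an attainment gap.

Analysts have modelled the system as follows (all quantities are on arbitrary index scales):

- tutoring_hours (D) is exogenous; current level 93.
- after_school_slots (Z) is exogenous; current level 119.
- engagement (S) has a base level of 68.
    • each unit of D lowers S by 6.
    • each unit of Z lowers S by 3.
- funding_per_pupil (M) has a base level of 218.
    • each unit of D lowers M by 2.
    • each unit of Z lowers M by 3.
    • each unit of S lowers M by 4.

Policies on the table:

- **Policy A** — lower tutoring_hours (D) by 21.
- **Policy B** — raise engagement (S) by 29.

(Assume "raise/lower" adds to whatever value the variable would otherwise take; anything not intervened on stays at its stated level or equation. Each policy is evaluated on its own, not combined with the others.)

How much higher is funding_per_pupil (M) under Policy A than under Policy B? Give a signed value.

Policy A (D − 21):
  D = 93 − 21 = 72
  Z = 119
  S = 68 − 6·72 − 3·119 = -721
  M = 218 − 2·72 − 3·119 − 4·(-721) = 2601
Policy B (S + 29):
  D = 93
  Z = 119
  S = 68 − 6·93 − 3·119 (+29 from intervention) = -818
  M = 218 − 2·93 − 3·119 − 4·(-818) = 2947
M: 2601 − 2947 = -346

-346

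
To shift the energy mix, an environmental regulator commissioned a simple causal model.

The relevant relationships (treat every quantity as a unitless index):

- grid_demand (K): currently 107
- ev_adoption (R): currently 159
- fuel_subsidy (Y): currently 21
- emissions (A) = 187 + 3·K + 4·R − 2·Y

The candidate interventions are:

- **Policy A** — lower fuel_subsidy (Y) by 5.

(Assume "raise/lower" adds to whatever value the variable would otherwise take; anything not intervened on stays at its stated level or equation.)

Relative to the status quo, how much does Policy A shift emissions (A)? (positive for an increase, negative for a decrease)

Baseline:
  K = 107
  R = 159
  Y = 21
  A = 187 + 3·107 + 4·159 − 2·21 = 1102
Policy A (Y − 5):
  K = 107
  R = 159
  Y = 21 − 5 = 16
  A = 187 + 3·107 + 4·159 − 2·16 = 1112
Change in A: 1112 − 1102 = 10

10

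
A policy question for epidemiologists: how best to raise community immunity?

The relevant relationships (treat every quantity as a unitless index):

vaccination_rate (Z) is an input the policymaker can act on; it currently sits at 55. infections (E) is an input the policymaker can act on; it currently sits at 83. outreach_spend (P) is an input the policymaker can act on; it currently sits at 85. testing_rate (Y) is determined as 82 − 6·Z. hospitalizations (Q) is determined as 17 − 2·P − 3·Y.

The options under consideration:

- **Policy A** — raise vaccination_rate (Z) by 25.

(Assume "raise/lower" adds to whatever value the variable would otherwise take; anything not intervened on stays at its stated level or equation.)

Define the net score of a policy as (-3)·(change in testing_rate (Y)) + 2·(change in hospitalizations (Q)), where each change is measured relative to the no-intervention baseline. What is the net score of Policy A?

Baseline:
  Z = 55
  P = 85
  Y = 82 − 6·55 = -248
  Q = 17 − 2·85 − 3·(-248) = 591
Policy A (Z + 25):
  Z = 55 + 25 = 80
  P = 85
  Y = 82 − 6·80 = -398
  Q = 17 − 2·85 − 3·(-398) = 1041
ΔY = -398 − (-248) = -150; ΔQ = 1041 − 591 = 450
Score = (-3)·(-150) + 2·450 = 1350

1350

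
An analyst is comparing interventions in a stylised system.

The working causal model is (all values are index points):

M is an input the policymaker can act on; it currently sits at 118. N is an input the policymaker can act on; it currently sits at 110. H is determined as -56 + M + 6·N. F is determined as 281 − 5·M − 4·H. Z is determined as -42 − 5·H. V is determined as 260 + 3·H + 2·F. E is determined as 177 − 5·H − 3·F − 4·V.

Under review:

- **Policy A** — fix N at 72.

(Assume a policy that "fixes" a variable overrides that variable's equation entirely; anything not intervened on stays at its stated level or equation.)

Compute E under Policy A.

15874

Policy A (N := 72):
  M = 118
  N = 72
  H = -56 + 118 + 6·72 = 494
  F = 281 − 5·118 − 4·494 = -2285
  V = 260 + 3·494 + 2·(-2285) = -2828
  E = 177 − 5·494 − 3·(-2285) − 4·(-2828) = 15874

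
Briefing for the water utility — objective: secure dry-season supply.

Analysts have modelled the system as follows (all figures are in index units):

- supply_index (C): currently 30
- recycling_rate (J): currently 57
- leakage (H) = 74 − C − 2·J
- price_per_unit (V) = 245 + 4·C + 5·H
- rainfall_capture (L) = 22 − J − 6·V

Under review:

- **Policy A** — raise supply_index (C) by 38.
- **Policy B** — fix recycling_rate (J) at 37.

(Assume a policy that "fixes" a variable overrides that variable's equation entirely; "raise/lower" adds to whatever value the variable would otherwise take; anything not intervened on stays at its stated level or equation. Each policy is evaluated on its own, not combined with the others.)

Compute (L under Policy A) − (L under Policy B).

Policy A (C + 38):
  C = 30 + 38 = 68
  J = 57
  H = 74 − 68 − 2·57 = -108
  V = 245 + 4·68 + 5·(-108) = -23
  L = 22 − 57 − 6·(-23) = 103
Policy B (J := 37):
  C = 30
  J = 37
  H = 74 − 30 − 2·37 = -30
  V = 245 + 4·30 + 5·(-30) = 215
  L = 22 − 37 − 6·215 = -1305
L: 103 − (-1305) = 1408

1408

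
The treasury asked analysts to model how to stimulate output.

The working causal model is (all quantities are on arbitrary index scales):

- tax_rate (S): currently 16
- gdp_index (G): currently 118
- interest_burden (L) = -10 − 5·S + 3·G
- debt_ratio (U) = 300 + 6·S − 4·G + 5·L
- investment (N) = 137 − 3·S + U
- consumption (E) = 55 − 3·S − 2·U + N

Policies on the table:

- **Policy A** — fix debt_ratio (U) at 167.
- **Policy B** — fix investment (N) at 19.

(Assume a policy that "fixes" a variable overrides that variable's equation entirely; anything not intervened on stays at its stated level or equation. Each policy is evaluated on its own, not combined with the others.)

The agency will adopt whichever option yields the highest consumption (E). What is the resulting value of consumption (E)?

Policy A (U := 167):
  S = 16
  G = 118
  L = -10 − 5·16 + 3·118 = 264
  U = 167
  N = 137 − 3·16 + 167 = 256
  E = 55 − 3·16 − 2·167 + 256 = -71
Policy B (N := 19):
  S = 16
  G = 118
  L = -10 − 5·16 + 3·118 = 264
  U = 300 + 6·16 − 4·118 + 5·264 = 1244
  N = 19
  E = 55 − 3·16 − 2·1244 + 19 = -2462
Comparing — Policy A: E=-71, Policy B: E=-2462. Highest is -71 (Policy A).

-71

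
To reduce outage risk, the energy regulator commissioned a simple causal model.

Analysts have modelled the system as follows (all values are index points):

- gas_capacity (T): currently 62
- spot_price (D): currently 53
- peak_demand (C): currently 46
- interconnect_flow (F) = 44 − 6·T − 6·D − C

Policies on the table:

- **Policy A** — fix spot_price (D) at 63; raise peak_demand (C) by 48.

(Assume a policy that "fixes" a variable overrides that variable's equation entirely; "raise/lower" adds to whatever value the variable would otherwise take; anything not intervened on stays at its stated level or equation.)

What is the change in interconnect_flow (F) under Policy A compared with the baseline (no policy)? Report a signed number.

-108

Baseline:
  T = 62
  D = 53
  C = 46
  F = 44 − 6·62 − 6·53 − 46 = -692
Policy A (D := 63, C + 48):
  T = 62
  D = 63
  C = 46 + 48 = 94
  F = 44 − 6·62 − 6·63 − 94 = -800
Change in F: -800 − (-692) = -108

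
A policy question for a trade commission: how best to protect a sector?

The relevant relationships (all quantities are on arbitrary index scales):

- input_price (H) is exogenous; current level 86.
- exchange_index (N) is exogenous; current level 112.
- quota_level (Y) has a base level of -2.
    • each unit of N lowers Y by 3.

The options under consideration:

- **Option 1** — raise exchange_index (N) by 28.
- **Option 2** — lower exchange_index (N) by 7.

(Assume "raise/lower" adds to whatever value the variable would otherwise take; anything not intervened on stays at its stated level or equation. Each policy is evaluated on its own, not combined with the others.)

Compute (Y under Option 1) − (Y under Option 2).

Option 1 (N + 28):
  N = 112 + 28 = 140
  Y = -2 − 3·140 = -422
Option 2 (N − 7):
  N = 112 − 7 = 105
  Y = -2 − 3·105 = -317
Y: -422 − (-317) = -105

-105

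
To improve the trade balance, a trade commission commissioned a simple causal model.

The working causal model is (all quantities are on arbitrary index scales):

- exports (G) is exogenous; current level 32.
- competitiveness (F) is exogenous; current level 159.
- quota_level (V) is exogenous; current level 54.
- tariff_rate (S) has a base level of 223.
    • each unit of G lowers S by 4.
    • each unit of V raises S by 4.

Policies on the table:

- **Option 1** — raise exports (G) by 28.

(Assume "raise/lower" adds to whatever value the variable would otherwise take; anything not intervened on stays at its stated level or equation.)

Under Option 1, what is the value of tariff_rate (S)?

Option 1 (G + 28):
  G = 32 + 28 = 60
  V = 54
  S = 223 − 4·60 + 4·54 = 199

199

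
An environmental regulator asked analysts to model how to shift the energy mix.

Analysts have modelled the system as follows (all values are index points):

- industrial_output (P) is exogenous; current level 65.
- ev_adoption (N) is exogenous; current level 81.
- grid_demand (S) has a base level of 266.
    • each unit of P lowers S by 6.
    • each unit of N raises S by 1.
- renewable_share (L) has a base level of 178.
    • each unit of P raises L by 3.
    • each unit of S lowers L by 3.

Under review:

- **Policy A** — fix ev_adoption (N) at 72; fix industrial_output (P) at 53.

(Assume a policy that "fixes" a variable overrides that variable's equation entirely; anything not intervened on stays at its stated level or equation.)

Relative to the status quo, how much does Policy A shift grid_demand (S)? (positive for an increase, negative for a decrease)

Baseline:
  P = 65
  N = 81
  S = 266 − 6·65 + 81 = -43
Policy A (N := 72, P := 53):
  P = 53
  N = 72
  S = 266 − 6·53 + 72 = 20
Change in S: 20 − (-43) = 63

63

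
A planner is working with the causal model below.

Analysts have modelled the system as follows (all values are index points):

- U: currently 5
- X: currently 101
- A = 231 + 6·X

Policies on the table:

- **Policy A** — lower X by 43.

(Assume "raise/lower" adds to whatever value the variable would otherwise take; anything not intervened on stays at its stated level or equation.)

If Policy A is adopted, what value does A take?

Policy A (X − 43):
  X = 101 − 43 = 58
  A = 231 + 6·58 = 579

579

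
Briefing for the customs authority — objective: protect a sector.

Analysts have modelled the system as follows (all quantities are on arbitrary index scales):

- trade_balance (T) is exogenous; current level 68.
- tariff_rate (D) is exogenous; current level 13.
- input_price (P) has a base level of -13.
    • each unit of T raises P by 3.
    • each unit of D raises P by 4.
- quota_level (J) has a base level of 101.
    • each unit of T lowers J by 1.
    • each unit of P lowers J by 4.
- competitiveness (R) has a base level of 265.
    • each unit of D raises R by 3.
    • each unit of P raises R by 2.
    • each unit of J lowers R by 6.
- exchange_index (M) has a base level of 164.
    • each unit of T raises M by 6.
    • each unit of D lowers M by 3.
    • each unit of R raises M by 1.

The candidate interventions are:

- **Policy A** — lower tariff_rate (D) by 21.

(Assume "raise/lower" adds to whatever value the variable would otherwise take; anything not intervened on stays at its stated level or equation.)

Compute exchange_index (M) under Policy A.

Policy A (D − 21):
  T = 68
  D = 13 − 21 = -8
  P = -13 + 3·68 + 4·(-8) = 159
  J = 101 − 68 − 4·159 = -603
  R = 265 + 3·(-8) + 2·159 − 6·(-603) = 4177
  M = 164 + 6·68 − 3·(-8) + 4177 = 4773

4773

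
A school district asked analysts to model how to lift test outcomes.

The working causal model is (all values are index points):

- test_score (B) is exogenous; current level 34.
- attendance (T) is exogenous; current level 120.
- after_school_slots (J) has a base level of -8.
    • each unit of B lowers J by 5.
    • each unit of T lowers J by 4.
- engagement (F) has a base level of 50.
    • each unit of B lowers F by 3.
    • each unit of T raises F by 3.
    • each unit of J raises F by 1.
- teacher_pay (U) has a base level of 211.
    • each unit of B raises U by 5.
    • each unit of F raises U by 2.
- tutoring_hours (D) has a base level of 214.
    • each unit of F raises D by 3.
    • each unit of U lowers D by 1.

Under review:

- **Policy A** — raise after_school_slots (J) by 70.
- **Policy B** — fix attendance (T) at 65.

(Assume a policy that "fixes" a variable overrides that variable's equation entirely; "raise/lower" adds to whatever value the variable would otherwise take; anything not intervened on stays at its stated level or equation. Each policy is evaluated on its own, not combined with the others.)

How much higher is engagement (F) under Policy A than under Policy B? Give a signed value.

Policy A (J + 70):
  B = 34
  T = 120
  J = -8 − 5·34 − 4·120 (+70 from intervention) = -588
  F = 50 − 3·34 + 3·120 + (-588) = -280
Policy B (T := 65):
  B = 34
  T = 65
  J = -8 − 5·34 − 4·65 = -438
  F = 50 − 3·34 + 3·65 + (-438) = -295
F: -280 − (-295) = 15

15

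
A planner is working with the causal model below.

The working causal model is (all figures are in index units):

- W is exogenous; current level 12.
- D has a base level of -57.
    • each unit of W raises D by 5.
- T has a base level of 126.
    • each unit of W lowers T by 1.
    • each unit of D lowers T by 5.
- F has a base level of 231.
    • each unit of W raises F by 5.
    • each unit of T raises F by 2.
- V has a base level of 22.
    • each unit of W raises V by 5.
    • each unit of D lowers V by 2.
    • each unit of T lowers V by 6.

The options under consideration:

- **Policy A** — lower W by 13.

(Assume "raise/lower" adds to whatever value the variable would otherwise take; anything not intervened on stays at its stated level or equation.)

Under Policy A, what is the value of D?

-62

Policy A (W − 13):
  W = 12 − 13 = -1
  D = -57 + 5·(-1) = -62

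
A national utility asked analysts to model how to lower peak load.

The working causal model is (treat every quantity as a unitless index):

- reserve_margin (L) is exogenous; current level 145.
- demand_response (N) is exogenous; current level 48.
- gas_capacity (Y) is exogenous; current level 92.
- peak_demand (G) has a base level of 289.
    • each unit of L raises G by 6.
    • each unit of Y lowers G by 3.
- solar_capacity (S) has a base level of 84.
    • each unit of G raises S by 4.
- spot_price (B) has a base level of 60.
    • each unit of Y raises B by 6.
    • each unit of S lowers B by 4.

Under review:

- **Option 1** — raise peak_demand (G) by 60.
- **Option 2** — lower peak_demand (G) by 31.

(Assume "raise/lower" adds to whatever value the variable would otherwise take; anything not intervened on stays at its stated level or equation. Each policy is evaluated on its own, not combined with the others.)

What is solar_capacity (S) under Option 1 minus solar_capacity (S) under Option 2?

Option 1 (G + 60):
  L = 145
  Y = 92
  G = 289 + 6·145 − 3·92 (+60 from intervention) = 943
  S = 84 + 4·943 = 3856
Option 2 (G − 31):
  L = 145
  Y = 92
  G = 289 + 6·145 − 3·92 (−31 from intervention) = 852
  S = 84 + 4·852 = 3492
S: 3856 − 3492 = 364

364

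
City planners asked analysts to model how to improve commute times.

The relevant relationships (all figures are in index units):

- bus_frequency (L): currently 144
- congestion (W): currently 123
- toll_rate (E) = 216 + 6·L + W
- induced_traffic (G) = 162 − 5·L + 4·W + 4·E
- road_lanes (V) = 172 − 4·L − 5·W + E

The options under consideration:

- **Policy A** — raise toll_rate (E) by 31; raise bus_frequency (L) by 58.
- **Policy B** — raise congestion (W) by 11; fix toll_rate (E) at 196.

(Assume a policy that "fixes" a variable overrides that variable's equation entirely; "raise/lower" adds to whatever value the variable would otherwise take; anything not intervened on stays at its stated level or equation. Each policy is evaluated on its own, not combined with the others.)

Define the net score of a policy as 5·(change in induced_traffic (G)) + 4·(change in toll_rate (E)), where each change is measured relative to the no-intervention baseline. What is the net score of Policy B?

-23948

Baseline:
  L = 144
  W = 123
  E = 216 + 6·144 + 123 = 1203
  G = 162 − 5·144 + 4·123 + 4·1203 = 4746
Policy B (W + 11, E := 196):
  L = 144
  W = 123 + 11 = 134
  E = 196
  G = 162 − 5·144 + 4·134 + 4·196 = 762
ΔG = 762 − 4746 = -3984; ΔE = 196 − 1203 = -1007
Score = 5·(-3984) + 4·(-1007) = -23948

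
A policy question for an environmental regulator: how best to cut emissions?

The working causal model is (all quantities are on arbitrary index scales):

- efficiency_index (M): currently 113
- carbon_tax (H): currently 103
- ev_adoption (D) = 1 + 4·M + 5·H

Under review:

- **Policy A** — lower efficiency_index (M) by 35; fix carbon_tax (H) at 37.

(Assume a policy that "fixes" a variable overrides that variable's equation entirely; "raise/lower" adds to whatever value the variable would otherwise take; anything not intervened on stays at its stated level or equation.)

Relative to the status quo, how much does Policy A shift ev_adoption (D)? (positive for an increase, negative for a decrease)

Baseline:
  M = 113
  H = 103
  D = 1 + 4·113 + 5·103 = 968
Policy A (M − 35, H := 37):
  M = 113 − 35 = 78
  H = 37
  D = 1 + 4·78 + 5·37 = 498
Change in D: 498 − 968 = -470

-470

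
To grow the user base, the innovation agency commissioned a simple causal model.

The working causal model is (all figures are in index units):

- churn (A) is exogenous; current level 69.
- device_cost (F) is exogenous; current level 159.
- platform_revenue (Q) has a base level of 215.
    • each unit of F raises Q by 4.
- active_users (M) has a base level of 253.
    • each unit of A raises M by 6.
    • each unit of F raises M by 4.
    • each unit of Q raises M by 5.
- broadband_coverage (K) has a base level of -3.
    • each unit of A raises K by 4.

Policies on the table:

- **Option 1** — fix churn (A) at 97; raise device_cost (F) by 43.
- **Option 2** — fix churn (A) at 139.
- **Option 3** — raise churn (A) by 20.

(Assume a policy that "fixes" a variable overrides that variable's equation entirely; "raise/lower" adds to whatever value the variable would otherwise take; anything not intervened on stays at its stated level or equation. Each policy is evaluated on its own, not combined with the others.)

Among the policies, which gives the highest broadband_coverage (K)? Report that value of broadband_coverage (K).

553

Option 1 (A := 97, F + 43):
  A = 97
  K = -3 + 4·97 = 385
Option 2 (A := 139):
  A = 139
  K = -3 + 4·139 = 553
Option 3 (A + 20):
  A = 69 + 20 = 89
  K = -3 + 4·89 = 353
Comparing — Option 1: K=385, Option 2: K=553, Option 3: K=353. Highest is 553 (Option 2).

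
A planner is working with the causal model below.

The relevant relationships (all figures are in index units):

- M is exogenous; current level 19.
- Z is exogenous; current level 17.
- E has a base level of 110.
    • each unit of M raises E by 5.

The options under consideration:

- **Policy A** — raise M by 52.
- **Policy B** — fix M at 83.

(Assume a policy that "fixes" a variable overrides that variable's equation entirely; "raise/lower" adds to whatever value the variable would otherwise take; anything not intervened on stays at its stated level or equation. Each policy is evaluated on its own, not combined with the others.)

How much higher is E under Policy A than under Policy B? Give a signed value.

Policy A (M + 52):
  M = 19 + 52 = 71
  E = 110 + 5·71 = 465
Policy B (M := 83):
  M = 83
  E = 110 + 5·83 = 525
E: 465 − 525 = -60

-60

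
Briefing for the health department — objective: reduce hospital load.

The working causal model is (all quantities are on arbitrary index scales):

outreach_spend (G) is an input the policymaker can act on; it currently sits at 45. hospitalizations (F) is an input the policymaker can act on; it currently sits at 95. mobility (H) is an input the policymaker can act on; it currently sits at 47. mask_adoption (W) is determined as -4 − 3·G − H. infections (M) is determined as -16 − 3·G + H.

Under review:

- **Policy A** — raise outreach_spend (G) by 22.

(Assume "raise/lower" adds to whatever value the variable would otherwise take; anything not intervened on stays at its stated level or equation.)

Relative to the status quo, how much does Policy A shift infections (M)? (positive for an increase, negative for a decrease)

Baseline:
  G = 45
  H = 47
  M = -16 − 3·45 + 47 = -104
Policy A (G + 22):
  G = 45 + 22 = 67
  H = 47
  M = -16 − 3·67 + 47 = -170
Change in M: -170 − (-104) = -66

-66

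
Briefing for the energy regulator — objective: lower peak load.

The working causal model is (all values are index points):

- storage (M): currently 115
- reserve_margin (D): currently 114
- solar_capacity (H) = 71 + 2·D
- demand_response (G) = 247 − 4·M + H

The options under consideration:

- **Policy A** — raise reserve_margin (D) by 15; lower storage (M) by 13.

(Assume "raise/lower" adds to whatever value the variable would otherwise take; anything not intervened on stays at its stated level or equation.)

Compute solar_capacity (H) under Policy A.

Policy A (D + 15, M − 13):
  D = 114 + 15 = 129
  H = 71 + 2·129 = 329

329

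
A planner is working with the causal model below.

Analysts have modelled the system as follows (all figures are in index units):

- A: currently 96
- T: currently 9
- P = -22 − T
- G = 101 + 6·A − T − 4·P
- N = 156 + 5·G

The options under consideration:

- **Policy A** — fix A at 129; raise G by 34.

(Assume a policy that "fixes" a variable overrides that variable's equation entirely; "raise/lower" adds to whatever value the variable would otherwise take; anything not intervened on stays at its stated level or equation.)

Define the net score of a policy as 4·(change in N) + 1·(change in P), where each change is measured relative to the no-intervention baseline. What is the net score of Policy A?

Baseline:
  A = 96
  T = 9
  P = -22 − 9 = -31
  G = 101 + 6·96 − 9 − 4·(-31) = 792
  N = 156 + 5·792 = 4116
Policy A (A := 129, G + 34):
  A = 129
  T = 9
  P = -22 − 9 = -31
  G = 101 + 6·129 − 9 − 4·(-31) (+34 from intervention) = 1024
  N = 156 + 5·1024 = 5276
ΔN = 5276 − 4116 = 1160; ΔP = -31 − (-31) = 0
Score = 4·1160 + 1·0 = 4640

4640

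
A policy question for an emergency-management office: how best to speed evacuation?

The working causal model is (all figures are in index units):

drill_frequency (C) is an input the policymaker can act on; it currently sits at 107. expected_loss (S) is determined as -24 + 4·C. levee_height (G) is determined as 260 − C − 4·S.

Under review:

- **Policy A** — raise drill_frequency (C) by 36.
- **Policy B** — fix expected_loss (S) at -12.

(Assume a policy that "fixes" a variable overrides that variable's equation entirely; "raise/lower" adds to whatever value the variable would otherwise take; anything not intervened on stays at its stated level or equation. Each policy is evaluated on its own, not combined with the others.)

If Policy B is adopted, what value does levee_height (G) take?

201

Policy B (S := -12):
  C = 107
  S = -12
  G = 260 − 107 − 4·(-12) = 201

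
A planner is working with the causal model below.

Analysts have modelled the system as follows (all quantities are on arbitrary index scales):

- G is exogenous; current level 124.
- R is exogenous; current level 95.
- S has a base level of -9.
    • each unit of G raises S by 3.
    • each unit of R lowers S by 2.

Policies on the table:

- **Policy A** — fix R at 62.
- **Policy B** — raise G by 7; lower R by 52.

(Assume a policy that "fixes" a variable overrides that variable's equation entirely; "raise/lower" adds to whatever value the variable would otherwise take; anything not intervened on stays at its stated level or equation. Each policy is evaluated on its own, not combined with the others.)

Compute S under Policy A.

239

Policy A (R := 62):
  G = 124
  R = 62
  S = -9 + 3·124 − 2·62 = 239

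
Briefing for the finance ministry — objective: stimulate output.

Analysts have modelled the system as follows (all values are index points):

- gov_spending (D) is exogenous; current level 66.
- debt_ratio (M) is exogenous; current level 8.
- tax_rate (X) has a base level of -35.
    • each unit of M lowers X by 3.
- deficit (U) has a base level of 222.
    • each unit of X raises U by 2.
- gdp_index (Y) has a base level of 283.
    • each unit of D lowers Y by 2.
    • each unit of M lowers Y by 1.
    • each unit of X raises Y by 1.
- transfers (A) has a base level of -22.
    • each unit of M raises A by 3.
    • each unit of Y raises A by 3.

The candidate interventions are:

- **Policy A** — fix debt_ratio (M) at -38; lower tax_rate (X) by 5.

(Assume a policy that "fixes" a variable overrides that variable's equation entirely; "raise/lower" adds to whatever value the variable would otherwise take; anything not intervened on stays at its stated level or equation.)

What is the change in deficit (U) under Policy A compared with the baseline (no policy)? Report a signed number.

Baseline:
  M = 8
  X = -35 − 3·8 = -59
  U = 222 + 2·(-59) = 104
Policy A (M := -38, X − 5):
  M = -38
  X = -35 − 3·(-38) (−5 from intervention) = 74
  U = 222 + 2·74 = 370
Change in U: 370 − 104 = 266

266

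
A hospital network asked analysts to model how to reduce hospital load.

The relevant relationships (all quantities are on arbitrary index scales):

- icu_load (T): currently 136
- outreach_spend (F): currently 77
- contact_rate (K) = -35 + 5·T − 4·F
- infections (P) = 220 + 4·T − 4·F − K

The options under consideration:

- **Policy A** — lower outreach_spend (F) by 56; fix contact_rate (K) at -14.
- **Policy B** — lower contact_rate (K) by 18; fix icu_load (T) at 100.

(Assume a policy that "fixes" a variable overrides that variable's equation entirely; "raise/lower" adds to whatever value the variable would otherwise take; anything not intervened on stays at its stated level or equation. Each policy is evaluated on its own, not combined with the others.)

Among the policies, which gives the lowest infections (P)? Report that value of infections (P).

173

Policy A (F − 56, K := -14):
  T = 136
  F = 77 − 56 = 21
  K = -14
  P = 220 + 4·136 − 4·21 − (-14) = 694
Policy B (K − 18, T := 100):
  T = 100
  F = 77
  K = -35 + 5·100 − 4·77 (−18 from intervention) = 139
  P = 220 + 4·100 − 4·77 − 139 = 173
Comparing — Policy A: P=694, Policy B: P=173. Lowest is 173 (Policy B).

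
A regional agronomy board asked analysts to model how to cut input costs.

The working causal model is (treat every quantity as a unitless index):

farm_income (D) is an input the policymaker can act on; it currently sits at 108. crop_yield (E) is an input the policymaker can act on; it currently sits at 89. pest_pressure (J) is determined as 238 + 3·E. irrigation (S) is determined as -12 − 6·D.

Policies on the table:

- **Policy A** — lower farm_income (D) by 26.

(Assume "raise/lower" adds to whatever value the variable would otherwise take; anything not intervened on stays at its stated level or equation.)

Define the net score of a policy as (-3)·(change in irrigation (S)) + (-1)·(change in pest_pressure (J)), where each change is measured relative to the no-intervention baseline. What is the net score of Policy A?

Baseline:
  D = 108
  E = 89
  J = 238 + 3·89 = 505
  S = -12 − 6·108 = -660
Policy A (D − 26):
  D = 108 − 26 = 82
  E = 89
  J = 238 + 3·89 = 505
  S = -12 − 6·82 = -504
ΔS = -504 − (-660) = 156; ΔJ = 505 − 505 = 0
Score = (-3)·156 + (-1)·0 = -468

-468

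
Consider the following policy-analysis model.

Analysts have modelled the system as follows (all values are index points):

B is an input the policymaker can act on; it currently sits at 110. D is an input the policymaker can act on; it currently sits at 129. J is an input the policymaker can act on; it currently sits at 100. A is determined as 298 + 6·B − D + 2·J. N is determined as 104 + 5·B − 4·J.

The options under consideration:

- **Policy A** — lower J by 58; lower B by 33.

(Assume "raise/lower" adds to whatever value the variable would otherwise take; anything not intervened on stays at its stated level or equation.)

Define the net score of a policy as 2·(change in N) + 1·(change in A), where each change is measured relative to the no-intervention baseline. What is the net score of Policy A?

-180

Baseline:
  B = 110
  D = 129
  J = 100
  A = 298 + 6·110 − 129 + 2·100 = 1029
  N = 104 + 5·110 − 4·100 = 254
Policy A (J − 58, B − 33):
  B = 110 − 33 = 77
  D = 129
  J = 100 − 58 = 42
  A = 298 + 6·77 − 129 + 2·42 = 715
  N = 104 + 5·77 − 4·42 = 321
ΔN = 321 − 254 = 67; ΔA = 715 − 1029 = -314
Score = 2·67 + 1·(-314) = -180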